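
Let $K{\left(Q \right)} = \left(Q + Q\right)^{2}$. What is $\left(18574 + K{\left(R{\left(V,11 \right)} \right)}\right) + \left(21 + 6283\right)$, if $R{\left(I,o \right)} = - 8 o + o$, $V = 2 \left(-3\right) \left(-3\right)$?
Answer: $48594$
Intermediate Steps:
$V = 18$ ($V = \left(-6\right) \left(-3\right) = 18$)
$R{\left(I,o \right)} = - 7 o$
$K{\left(Q \right)} = 4 Q^{2}$ ($K{\left(Q \right)} = \left(2 Q\right)^{2} = 4 Q^{2}$)
$\left(18574 + K{\left(R{\left(V,11 \right)} \right)}\right) + \left(21 + 6283\right) = \left(18574 + 4 \left(\left(-7\right) 11\right)^{2}\right) + \left(21 + 6283\right) = \left(18574 + 4 \left(-77\right)^{2}\right) + 6304 = \left(18574 + 4 \cdot 5929\right) + 6304 = \left(18574 + 23716\right) + 6304 = 42290 + 6304 = 48594$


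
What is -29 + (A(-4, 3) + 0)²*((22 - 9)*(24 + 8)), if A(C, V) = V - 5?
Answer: 1635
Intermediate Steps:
A(C, V) = -5 + V
-29 + (A(-4, 3) + 0)²*((22 - 9)*(24 + 8)) = -29 + ((-5 + 3) + 0)²*((22 - 9)*(24 + 8)) = -29 + (-2 + 0)²*(13*32) = -29 + (-2)²*416 = -29 + 4*416 = -29 + 1664 = 1635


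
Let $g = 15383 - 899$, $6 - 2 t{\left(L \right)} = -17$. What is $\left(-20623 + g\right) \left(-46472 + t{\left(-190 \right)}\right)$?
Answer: $\frac{570442019}{2} \approx 2.8522 \cdot 10^{8}$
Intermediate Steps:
$t{\left(L \right)} = \frac{23}{2}$ ($t{\left(L \right)} = 3 - - \frac{17}{2} = 3 + \frac{17}{2} = \frac{23}{2}$)
$g = 14484$
$\left(-20623 + g\right) \left(-46472 + t{\left(-190 \right)}\right) = \left(-20623 + 14484\right) \left(-46472 + \frac{23}{2}\right) = \left(-6139\right) \left(- \frac{92921}{2}\right) = \frac{570442019}{2}$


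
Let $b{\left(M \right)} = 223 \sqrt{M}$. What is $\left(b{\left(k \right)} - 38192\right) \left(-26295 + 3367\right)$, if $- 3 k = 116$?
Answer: $875666176 - \frac{10225888 i \sqrt{87}}{3} \approx 8.7567 \cdot 10^{8} - 3.1794 \cdot 10^{7} i$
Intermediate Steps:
$k = - \frac{116}{3}$ ($k = \left(- \frac{1}{3}\right) 116 = - \frac{116}{3} \approx -38.667$)
$\left(b{\left(k \right)} - 38192\right) \left(-26295 + 3367\right) = \left(223 \sqrt{- \frac{116}{3}} - 38192\right) \left(-26295 + 3367\right) = \left(223 \frac{2 i \sqrt{87}}{3} - 38192\right) \left(-22928\right) = \left(\frac{446 i \sqrt{87}}{3} - 38192\right) \left(-22928\right) = \left(-38192 + \frac{446 i \sqrt{87}}{3}\right) \left(-22928\right) = 875666176 - \frac{10225888 i \sqrt{87}}{3}$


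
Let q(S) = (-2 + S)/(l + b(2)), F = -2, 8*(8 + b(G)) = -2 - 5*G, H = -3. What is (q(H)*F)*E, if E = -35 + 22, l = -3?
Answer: 52/5 ≈ 10.400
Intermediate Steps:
E = -13
b(G) = -33/4 - 5*G/8 (b(G) = -8 + (-2 - 5*G)/8 = -8 + (-1/4 - 5*G/8) = -33/4 - 5*G/8)
q(S) = 4/25 - 2*S/25 (q(S) = (-2 + S)/(-3 + (-33/4 - 5/8*2)) = (-2 + S)/(-3 + (-33/4 - 5/4)) = (-2 + S)/(-3 - 19/2) = (-2 + S)/(-25/2) = (-2 + S)*(-2/25) = 4/25 - 2*S/25)
(q(H)*F)*E = ((4/25 - 2/25*(-3))*(-2))*(-13) = ((4/25 + 6/25)*(-2))*(-13) = ((2/5)*(-2))*(-13) = -4/5*(-13) = 52/5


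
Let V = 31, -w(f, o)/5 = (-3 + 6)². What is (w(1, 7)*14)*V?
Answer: -19530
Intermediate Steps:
w(f, o) = -45 (w(f, o) = -5*(-3 + 6)² = -5*3² = -5*9 = -45)
(w(1, 7)*14)*V = -45*14*31 = -630*31 = -19530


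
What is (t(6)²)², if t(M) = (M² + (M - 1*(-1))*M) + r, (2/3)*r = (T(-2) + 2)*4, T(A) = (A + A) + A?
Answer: 8503056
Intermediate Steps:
T(A) = 3*A (T(A) = 2*A + A = 3*A)
r = -24 (r = 3*((3*(-2) + 2)*4)/2 = 3*((-6 + 2)*4)/2 = 3*(-4*4)/2 = (3/2)*(-16) = -24)
t(M) = -24 + M² + M*(1 + M) (t(M) = (M² + (M - 1*(-1))*M) - 24 = (M² + (M + 1)*M) - 24 = (M² + (1 + M)*M) - 24 = (M² + M*(1 + M)) - 24 = -24 + M² + M*(1 + M))
(t(6)²)² = ((-24 + 6 + 2*6²)²)² = ((-24 + 6 + 2*36)²)² = ((-24 + 6 + 72)²)² = (54²)² = 2916² = 8503056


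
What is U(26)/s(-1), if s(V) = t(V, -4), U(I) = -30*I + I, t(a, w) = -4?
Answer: 377/2 ≈ 188.50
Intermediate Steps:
U(I) = -29*I
s(V) = -4
U(26)/s(-1) = -29*26/(-4) = -754*(-1/4) = 377/2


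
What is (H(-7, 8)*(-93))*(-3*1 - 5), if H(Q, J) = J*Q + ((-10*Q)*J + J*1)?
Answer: 380928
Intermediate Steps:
H(Q, J) = J - 9*J*Q (H(Q, J) = J*Q + (-10*J*Q + J) = J*Q + (J - 10*J*Q) = J - 9*J*Q)
(H(-7, 8)*(-93))*(-3*1 - 5) = ((8*(1 - 9*(-7)))*(-93))*(-3*1 - 5) = ((8*(1 + 63))*(-93))*(-3 - 5) = ((8*64)*(-93))*(-8) = (512*(-93))*(-8) = -47616*(-8) = 380928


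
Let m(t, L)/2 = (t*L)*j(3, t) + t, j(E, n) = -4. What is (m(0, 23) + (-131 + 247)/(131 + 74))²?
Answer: 13456/42025 ≈ 0.32019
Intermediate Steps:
m(t, L) = 2*t - 8*L*t (m(t, L) = 2*((t*L)*(-4) + t) = 2*((L*t)*(-4) + t) = 2*(-4*L*t + t) = 2*(t - 4*L*t) = 2*t - 8*L*t)
(m(0, 23) + (-131 + 247)/(131 + 74))² = (2*0*(1 - 4*23) + (-131 + 247)/(131 + 74))² = (2*0*(1 - 92) + 116/205)² = (2*0*(-91) + 116*(1/205))² = (0 + 116/205)² = (116/205)² = 13456/42025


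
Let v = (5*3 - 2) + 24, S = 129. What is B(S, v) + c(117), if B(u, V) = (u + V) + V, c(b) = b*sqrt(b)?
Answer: 203 + 351*sqrt(13) ≈ 1468.5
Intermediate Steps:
c(b) = b**(3/2)
v = 37 (v = (15 - 2) + 24 = 13 + 24 = 37)
B(u, V) = u + 2*V (B(u, V) = (V + u) + V = u + 2*V)
B(S, v) + c(117) = (129 + 2*37) + 117**(3/2) = (129 + 74) + 351*sqrt(13) = 203 + 351*sqrt(13)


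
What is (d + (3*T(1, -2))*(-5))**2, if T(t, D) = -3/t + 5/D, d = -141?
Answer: 13689/4 ≈ 3422.3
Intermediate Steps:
(d + (3*T(1, -2))*(-5))**2 = (-141 + (3*(-3/1 + 5/(-2)))*(-5))**2 = (-141 + (3*(-3*1 + 5*(-1/2)))*(-5))**2 = (-141 + (3*(-3 - 5/2))*(-5))**2 = (-141 + (3*(-11/2))*(-5))**2 = (-141 - 33/2*(-5))**2 = (-141 + 165/2)**2 = (-117/2)**2 = 13689/4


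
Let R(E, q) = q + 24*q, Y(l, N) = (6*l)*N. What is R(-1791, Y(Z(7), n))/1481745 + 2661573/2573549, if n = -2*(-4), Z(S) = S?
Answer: 264359353099/254222890867 ≈ 1.0399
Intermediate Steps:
n = 8
Y(l, N) = 6*N*l
R(E, q) = 25*q
R(-1791, Y(Z(7), n))/1481745 + 2661573/2573549 = (25*(6*8*7))/1481745 + 2661573/2573549 = (25*336)*(1/1481745) + 2661573*(1/2573549) = 8400*(1/1481745) + 2661573/2573549 = 560/98783 + 2661573/2573549 = 264359353099/254222890867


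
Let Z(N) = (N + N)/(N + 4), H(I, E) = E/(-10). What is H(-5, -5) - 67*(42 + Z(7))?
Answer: -63773/22 ≈ -2898.8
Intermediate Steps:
H(I, E) = -E/10 (H(I, E) = E*(-⅒) = -E/10)
Z(N) = 2*N/(4 + N) (Z(N) = (2*N)/(4 + N) = 2*N/(4 + N))
H(-5, -5) - 67*(42 + Z(7)) = -⅒*(-5) - 67*(42 + 2*7/(4 + 7)) = ½ - 67*(42 + 2*7/11) = ½ - 67*(42 + 2*7*(1/11)) = ½ - 67*(42 + 14/11) = ½ - 67*476/11 = ½ - 31892/11 = -63773/22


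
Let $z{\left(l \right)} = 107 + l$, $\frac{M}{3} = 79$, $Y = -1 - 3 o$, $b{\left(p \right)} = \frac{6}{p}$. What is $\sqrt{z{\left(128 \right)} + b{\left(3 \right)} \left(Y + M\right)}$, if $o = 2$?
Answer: $\sqrt{695} \approx 26.363$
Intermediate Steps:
$Y = -7$ ($Y = -1 - 6 = -7$)
$M = 237$ ($M = 3 \cdot 79 = 237$)
$\sqrt{z{\left(128 \right)} + b{\left(3 \right)} \left(Y + M\right)} = \sqrt{\left(107 + 128\right) + \frac{6}{3} \left(-7 + 237\right)} = \sqrt{235 + 6 \cdot \frac{1}{3} \cdot 230} = \sqrt{235 + 2 \cdot 230} = \sqrt{235 + 460} = \sqrt{695}$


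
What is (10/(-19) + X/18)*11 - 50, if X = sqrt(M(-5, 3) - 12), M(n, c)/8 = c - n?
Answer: -1060/19 + 11*sqrt(13)/9 ≈ -51.383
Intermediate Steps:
M(n, c) = -8*n + 8*c (M(n, c) = 8*(c - n) = -8*n + 8*c)
X = 2*sqrt(13) (X = sqrt((-8*(-5) + 8*3) - 12) = sqrt((40 + 24) - 12) = sqrt(64 - 12) = sqrt(52) = 2*sqrt(13) ≈ 7.2111)
(10/(-19) + X/18)*11 - 50 = (10/(-19) + (2*sqrt(13))/18)*11 - 50 = (10*(-1/19) + (2*sqrt(13))*(1/18))*11 - 50 = (-10/19 + sqrt(13)/9)*11 - 50 = (-110/19 + 11*sqrt(13)/9) - 50 = -1060/19 + 11*sqrt(13)/9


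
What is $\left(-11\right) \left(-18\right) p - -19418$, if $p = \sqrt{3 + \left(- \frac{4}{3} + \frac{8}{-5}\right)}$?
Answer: $19418 + \frac{66 \sqrt{15}}{5} \approx 19469.0$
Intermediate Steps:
$p = \frac{\sqrt{15}}{15}$ ($p = \sqrt{3 + \left(\left(-4\right) \frac{1}{3} + 8 \left(- \frac{1}{5}\right)\right)} = \sqrt{3 - \frac{44}{15}} = \sqrt{\frac{1}{15}} = \frac{\sqrt{15}}{15} \approx 0.2582$)
$\left(-11\right) \left(-18\right) p - -19418 = \left(-11\right) \left(-18\right) \frac{\sqrt{15}}{15} - -19418 = 198 \frac{\sqrt{15}}{15} + 19418 = \frac{66 \sqrt{15}}{5} + 19418 = 19418 + \frac{66 \sqrt{15}}{5}$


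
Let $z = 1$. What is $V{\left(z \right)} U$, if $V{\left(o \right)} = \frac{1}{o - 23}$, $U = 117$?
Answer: $- \frac{117}{22} \approx -5.3182$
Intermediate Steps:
$V{\left(o \right)} = \frac{1}{-23 + o}$
$V{\left(z \right)} U = \frac{1}{-23 + 1} \cdot 117 = \frac{1}{-22} \cdot 117 = \left(- \frac{1}{22}\right) 117 = - \frac{117}{22}$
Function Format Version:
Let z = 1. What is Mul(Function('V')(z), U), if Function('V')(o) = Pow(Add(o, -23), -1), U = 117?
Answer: Rational(-117, 22) ≈ -5.3182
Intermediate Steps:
Function('V')(o) = Pow(Add(-23, o), -1)
Mul(Function('V')(z), U) = Mul(Pow(Add(-23, 1), -1), 117) = Mul(Pow(-22, -1), 117) = Mul(Rational(-1, 22), 117) = Rational(-117, 22)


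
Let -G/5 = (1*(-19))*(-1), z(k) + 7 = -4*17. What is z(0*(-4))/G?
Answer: 15/19 ≈ 0.78947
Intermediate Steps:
z(k) = -75 (z(k) = -7 - 4*17 = -7 - 68 = -75)
G = -95 (G = -5*1*(-19)*(-1) = -(-95)*(-1) = -5*19 = -95)
z(0*(-4))/G = -75/(-95) = -75*(-1/95) = 15/19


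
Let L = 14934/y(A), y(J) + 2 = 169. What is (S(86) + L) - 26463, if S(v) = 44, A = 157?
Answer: -4397039/167 ≈ -26330.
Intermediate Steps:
y(J) = 167 (y(J) = -2 + 169 = 167)
L = 14934/167 ≈ 89.425
(S(86) + L) - 26463 = (44 + 14934/167) - 26463 = 22282/167 - 26463 = -4397039/167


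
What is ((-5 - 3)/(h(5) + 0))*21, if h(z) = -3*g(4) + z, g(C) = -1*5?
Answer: -42/5 ≈ -8.4000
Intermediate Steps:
g(C) = -5
h(z) = 15 + z (h(z) = -3*(-5) + z = 15 + z)
((-5 - 3)/(h(5) + 0))*21 = ((-5 - 3)/((15 + 5) + 0))*21 = -8/(20 + 0)*21 = -8/20*21 = -8*1/20*21 = -2/5*21 = -42/5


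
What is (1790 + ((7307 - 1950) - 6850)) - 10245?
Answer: -9948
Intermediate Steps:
(1790 + ((7307 - 1950) - 6850)) - 10245 = (1790 + (5357 - 6850)) - 10245 = (1790 - 1493) - 10245 = 297 - 10245 = -9948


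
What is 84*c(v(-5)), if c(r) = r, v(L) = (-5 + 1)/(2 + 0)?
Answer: -168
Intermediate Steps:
v(L) = -2 (v(L) = -4/2 = -4*1/2 = -2)
84*c(v(-5)) = 84*(-2) = -168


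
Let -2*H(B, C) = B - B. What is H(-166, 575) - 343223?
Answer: -343223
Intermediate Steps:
H(B, C) = 0 (H(B, C) = -(B - B)/2 = -½*0 = 0)
H(-166, 575) - 343223 = 0 - 343223 = -343223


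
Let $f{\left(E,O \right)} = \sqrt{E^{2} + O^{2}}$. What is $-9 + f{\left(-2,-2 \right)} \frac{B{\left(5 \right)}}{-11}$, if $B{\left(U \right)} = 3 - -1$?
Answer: $-9 - \frac{8 \sqrt{2}}{11} \approx -10.029$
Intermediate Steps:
$B{\left(U \right)} = 4$ ($B{\left(U \right)} = 3 + 1 = 4$)
$-9 + f{\left(-2,-2 \right)} \frac{B{\left(5 \right)}}{-11} = -9 + \sqrt{\left(-2\right)^{2} + \left(-2\right)^{2}} \frac{4}{-11} = -9 + \sqrt{4 + 4} \cdot 4 \left(- \frac{1}{11}\right) = -9 + \sqrt{8} \left(- \frac{4}{11}\right) = -9 + 2 \sqrt{2} \left(- \frac{4}{11}\right) = -9 - \frac{8 \sqrt{2}}{11}$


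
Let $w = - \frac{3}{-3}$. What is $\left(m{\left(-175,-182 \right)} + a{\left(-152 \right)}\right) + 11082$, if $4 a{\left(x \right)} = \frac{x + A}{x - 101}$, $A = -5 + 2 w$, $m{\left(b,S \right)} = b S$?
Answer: $\frac{43447339}{1012} \approx 42932.0$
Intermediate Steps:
$w = 1$ ($w = \left(-3\right) \left(- \frac{1}{3}\right) = 1$)
$m{\left(b,S \right)} = S b$
$A = -3$ ($A = -5 + 2 \cdot 1 = -5 + 2 = -3$)
$a{\left(x \right)} = \frac{-3 + x}{4 \left(-101 + x\right)}$ ($a{\left(x \right)} = \frac{\left(x - 3\right) \frac{1}{x - 101}}{4} = \frac{\left(-3 + x\right) \frac{1}{-101 + x}}{4} = \frac{\frac{1}{-101 + x} \left(-3 + x\right)}{4} = \frac{-3 + x}{4 \left(-101 + x\right)}$)
$\left(m{\left(-175,-182 \right)} + a{\left(-152 \right)}\right) + 11082 = \left(\left(-182\right) \left(-175\right) + \frac{-3 - 152}{4 \left(-101 - 152\right)}\right) + 11082 = \left(31850 + \frac{1}{4} \frac{1}{-253} \left(-155\right)\right) + 11082 = \left(31850 + \frac{1}{4} \left(- \frac{1}{253}\right) \left(-155\right)\right) + 11082 = \left(31850 + \frac{155}{1012}\right) + 11082 = \frac{32232355}{1012} + 11082 = \frac{43447339}{1012}$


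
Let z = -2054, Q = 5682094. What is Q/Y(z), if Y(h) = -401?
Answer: -5682094/401 ≈ -14170.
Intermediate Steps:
Q/Y(z) = 5682094/(-401) = 5682094*(-1/401) = -5682094/401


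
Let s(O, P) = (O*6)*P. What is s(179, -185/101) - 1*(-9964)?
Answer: 807674/101 ≈ 7996.8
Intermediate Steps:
s(O, P) = 6*O*P (s(O, P) = (6*O)*P = 6*O*P)
s(179, -185/101) - 1*(-9964) = 6*179*(-185/101) - 1*(-9964) = 6*179*(-185*1/101) + 9964 = 6*179*(-185/101) + 9964 = -198690/101 + 9964 = 807674/101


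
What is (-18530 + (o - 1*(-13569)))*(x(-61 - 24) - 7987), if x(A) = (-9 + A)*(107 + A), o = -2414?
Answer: 74155625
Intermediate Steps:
(-18530 + (o - 1*(-13569)))*(x(-61 - 24) - 7987) = (-18530 + (-2414 - 1*(-13569)))*((-963 + (-61 - 24)² + 98*(-61 - 24)) - 7987) = (-18530 + (-2414 + 13569))*((-963 + (-85)² + 98*(-85)) - 7987) = (-18530 + 11155)*((-963 + 7225 - 8330) - 7987) = -7375*(-2068 - 7987) = -7375*(-10055) = 74155625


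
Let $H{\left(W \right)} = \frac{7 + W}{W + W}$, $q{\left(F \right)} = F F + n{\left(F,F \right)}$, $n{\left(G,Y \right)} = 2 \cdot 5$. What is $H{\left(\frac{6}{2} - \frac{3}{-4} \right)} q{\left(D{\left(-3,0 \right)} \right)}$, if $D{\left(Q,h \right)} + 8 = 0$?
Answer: $\frac{1591}{15} \approx 106.07$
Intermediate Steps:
$n{\left(G,Y \right)} = 10$
$D{\left(Q,h \right)} = -8$ ($D{\left(Q,h \right)} = -8 + 0 = -8$)
$q{\left(F \right)} = 10 + F^{2}$ ($q{\left(F \right)} = F F + 10 = F^{2} + 10 = 10 + F^{2}$)
$H{\left(W \right)} = \frac{7 + W}{2 W}$
$H{\left(\frac{6}{2} - \frac{3}{-4} \right)} q{\left(D{\left(-3,0 \right)} \right)} = \frac{7 + \left(\frac{6}{2} - \frac{3}{-4}\right)}{2 \left(\frac{6}{2} - \frac{3}{-4}\right)} \left(10 + \left(-8\right)^{2}\right) = \frac{7 + \left(6 \cdot \frac{1}{2} - - \frac{3}{4}\right)}{2 \left(6 \cdot \frac{1}{2} - - \frac{3}{4}\right)} \left(10 + 64\right) = \frac{7 + \left(3 + \frac{3}{4}\right)}{2 \left(3 + \frac{3}{4}\right)} 74 = \frac{7 + \frac{15}{4}}{2 \cdot \frac{15}{4}} \cdot 74 = \frac{1}{2} \cdot \frac{4}{15} \cdot \frac{43}{4} \cdot 74 = \frac{43}{30} \cdot 74 = \frac{1591}{15}$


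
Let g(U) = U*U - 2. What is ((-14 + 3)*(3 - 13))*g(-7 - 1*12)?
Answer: 39490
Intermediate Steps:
g(U) = -2 + U² (g(U) = U² - 2 = -2 + U²)
((-14 + 3)*(3 - 13))*g(-7 - 1*12) = ((-14 + 3)*(3 - 13))*(-2 + (-7 - 1*12)²) = (-11*(-10))*(-2 + (-7 - 12)²) = 110*(-2 + (-19)²) = 110*(-2 + 361) = 110*359 = 39490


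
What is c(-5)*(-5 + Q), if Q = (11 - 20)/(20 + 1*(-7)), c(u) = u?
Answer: 370/13 ≈ 28.462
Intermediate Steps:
Q = -9/13 (Q = -9/(20 - 7) = -9/13 ≈ -0.69231)
c(-5)*(-5 + Q) = -5*(-5 - 9/13) = -5*(-74/13) = 370/13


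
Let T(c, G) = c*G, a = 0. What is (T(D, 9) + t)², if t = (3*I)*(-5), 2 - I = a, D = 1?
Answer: 441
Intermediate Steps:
T(c, G) = G*c
I = 2 (I = 2 - 1*0 = 2 + 0 = 2)
t = -30 (t = (3*2)*(-5) = 6*(-5) = -30)
(T(D, 9) + t)² = (9*1 - 30)² = (9 - 30)² = (-21)² = 441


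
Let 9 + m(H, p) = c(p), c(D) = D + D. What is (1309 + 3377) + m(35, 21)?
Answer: 4719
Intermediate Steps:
c(D) = 2*D
m(H, p) = -9 + 2*p
(1309 + 3377) + m(35, 21) = (1309 + 3377) + (-9 + 2*21) = 4686 + (-9 + 42) = 4686 + 33 = 4719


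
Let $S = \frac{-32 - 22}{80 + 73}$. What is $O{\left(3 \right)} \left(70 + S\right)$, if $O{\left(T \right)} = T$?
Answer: $\frac{3552}{17} \approx 208.94$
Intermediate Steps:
$S = - \frac{6}{17}$ ($S = - \frac{54}{153} = \left(-54\right) \frac{1}{153} = - \frac{6}{17} \approx -0.35294$)
$O{\left(3 \right)} \left(70 + S\right) = 3 \left(70 - \frac{6}{17}\right) = 3 \cdot \frac{1184}{17} = \frac{3552}{17}$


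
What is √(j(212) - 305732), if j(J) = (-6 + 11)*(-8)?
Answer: 2*I*√76443 ≈ 552.97*I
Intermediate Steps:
j(J) = -40 (j(J) = 5*(-8) = -40)
√(j(212) - 305732) = √(-40 - 305732) = √(-305772) = 2*I*√76443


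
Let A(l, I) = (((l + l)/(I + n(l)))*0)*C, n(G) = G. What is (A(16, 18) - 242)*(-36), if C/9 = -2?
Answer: 8712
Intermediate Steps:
C = -18 (C = 9*(-2) = -18)
A(l, I) = 0 (A(l, I) = (((l + l)/(I + l))*0)*(-18) = (((2*l)/(I + l))*0)*(-18) = ((2*l/(I + l))*0)*(-18) = 0*(-18) = 0)
(A(16, 18) - 242)*(-36) = (0 - 242)*(-36) = -242*(-36) = 8712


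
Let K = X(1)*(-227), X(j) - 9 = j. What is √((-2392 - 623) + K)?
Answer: I*√5285 ≈ 72.698*I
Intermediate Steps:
X(j) = 9 + j
K = -2270 (K = (9 + 1)*(-227) = 10*(-227) = -2270)
√((-2392 - 623) + K) = √((-2392 - 623) - 2270) = √(-3015 - 2270) = √(-5285) = I*√5285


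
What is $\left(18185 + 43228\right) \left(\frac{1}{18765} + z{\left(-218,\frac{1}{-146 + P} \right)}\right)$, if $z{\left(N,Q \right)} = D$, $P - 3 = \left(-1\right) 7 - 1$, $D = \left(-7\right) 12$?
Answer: $- \frac{32267597989}{6255} \approx -5.1587 \cdot 10^{6}$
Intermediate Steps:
$D = -84$
$P = -5$ ($P = 3 - 8 = -5$)
$z{\left(N,Q \right)} = -84$
$\left(18185 + 43228\right) \left(\frac{1}{18765} + z{\left(-218,\frac{1}{-146 + P} \right)}\right) = \left(18185 + 43228\right) \left(\frac{1}{18765} - 84\right) = 61413 \left(\frac{1}{18765} - 84\right) = 61413 \left(- \frac{1576259}{18765}\right) = - \frac{32267597989}{6255}$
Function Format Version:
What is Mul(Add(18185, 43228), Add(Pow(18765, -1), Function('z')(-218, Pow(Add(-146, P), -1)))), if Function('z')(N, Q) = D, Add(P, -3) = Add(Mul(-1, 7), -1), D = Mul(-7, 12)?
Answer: Rational(-32267597989, 6255) ≈ -5.1587e+6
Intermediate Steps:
D = -84
P = -5 (P = Add(3, Add(Mul(-1, 7), -1)) = Add(3, Add(-7, -1)) = Add(3, -8) = -5)
Function('z')(N, Q) = -84
Mul(Add(18185, 43228), Add(Pow(18765, -1), Function('z')(-218, Pow(Add(-146, P), -1)))) = Mul(Add(18185, 43228), Add(Pow(18765, -1), -84)) = Mul(61413, Add(Rational(1, 18765), -84)) = Mul(61413, Rational(-1576259, 18765)) = Rational(-32267597989, 6255)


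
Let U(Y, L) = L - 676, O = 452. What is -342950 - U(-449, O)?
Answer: -342726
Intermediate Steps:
U(Y, L) = -676 + L
-342950 - U(-449, O) = -342950 - (-676 + 452) = -342950 - 1*(-224) = -342950 + 224 = -342726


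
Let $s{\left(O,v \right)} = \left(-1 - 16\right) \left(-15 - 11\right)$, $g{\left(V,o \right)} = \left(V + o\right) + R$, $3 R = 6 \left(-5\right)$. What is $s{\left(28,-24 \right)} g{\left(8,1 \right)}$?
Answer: $-442$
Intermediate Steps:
$R = -10$ ($R = \frac{6 \left(-5\right)}{3} = \frac{1}{3} \left(-30\right) = -10$)
$g{\left(V,o \right)} = -10 + V + o$ ($g{\left(V,o \right)} = \left(V + o\right) - 10 = -10 + V + o$)
$s{\left(O,v \right)} = 442$ ($s{\left(O,v \right)} = \left(-17\right) \left(-26\right) = 442$)
$s{\left(28,-24 \right)} g{\left(8,1 \right)} = 442 \left(-10 + 8 + 1\right) = 442 \left(-1\right) = -442$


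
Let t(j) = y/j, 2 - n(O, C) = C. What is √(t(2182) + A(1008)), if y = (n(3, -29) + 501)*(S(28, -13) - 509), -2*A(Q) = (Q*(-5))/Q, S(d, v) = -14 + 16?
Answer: I*√576634958/2182 ≈ 11.005*I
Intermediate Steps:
n(O, C) = 2 - C
S(d, v) = 2
A(Q) = 5/2 (A(Q) = -Q*(-5)/(2*Q) = -(-5*Q)/(2*Q) = -½*(-5) = 5/2)
y = -269724 (y = ((2 - 1*(-29)) + 501)*(2 - 509) = ((2 + 29) + 501)*(-507) = (31 + 501)*(-507) = 532*(-507) = -269724)
t(j) = -269724/j
√(t(2182) + A(1008)) = √(-269724/2182 + 5/2) = √(-269724*1/2182 + 5/2) = √(-134862/1091 + 5/2) = √(-264269/2182) = I*√576634958/2182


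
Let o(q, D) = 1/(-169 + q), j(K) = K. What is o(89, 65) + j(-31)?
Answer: -2481/80 ≈ -31.013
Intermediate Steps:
o(89, 65) + j(-31) = 1/(-169 + 89) - 31 = 1/(-80) - 31 = -1/80 - 31 = -2481/80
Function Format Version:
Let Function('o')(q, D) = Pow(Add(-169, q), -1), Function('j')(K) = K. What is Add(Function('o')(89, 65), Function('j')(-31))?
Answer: Rational(-2481, 80) ≈ -31.013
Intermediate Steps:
Add(Function('o')(89, 65), Function('j')(-31)) = Add(Pow(Add(-169, 89), -1), -31) = Add(Pow(-80, -1), -31) = Add(Rational(-1, 80), -31) = Rational(-2481, 80)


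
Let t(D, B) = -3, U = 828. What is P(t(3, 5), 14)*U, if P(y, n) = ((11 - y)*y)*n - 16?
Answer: -500112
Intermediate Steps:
P(y, n) = -16 + n*y*(11 - y) (P(y, n) = (y*(11 - y))*n - 16 = n*y*(11 - y) - 16 = -16 + n*y*(11 - y))
P(t(3, 5), 14)*U = (-16 - 1*14*(-3)² + 11*14*(-3))*828 = (-16 - 1*14*9 - 462)*828 = (-16 - 126 - 462)*828 = -604*828 = -500112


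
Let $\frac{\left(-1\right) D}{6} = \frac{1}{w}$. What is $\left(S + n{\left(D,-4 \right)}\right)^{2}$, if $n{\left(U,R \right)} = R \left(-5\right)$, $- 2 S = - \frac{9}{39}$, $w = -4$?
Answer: $\frac{273529}{676} \approx 404.63$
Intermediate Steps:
$S = \frac{3}{26}$ ($S = - \frac{\left(-9\right) \frac{1}{39}}{2} = \left(- \frac{1}{2}\right) \left(- \frac{3}{13}\right) = \frac{3}{26} \approx 0.11538$)
$D = \frac{3}{2}$ ($D = - \frac{6}{-4} = \left(-6\right) \left(- \frac{1}{4}\right) = \frac{3}{2} \approx 1.5$)
$n{\left(U,R \right)} = - 5 R$
$\left(S + n{\left(D,-4 \right)}\right)^{2} = \left(\frac{3}{26} - -20\right)^{2} = \left(\frac{3}{26} + 20\right)^{2} = \left(\frac{523}{26}\right)^{2} = \frac{273529}{676}$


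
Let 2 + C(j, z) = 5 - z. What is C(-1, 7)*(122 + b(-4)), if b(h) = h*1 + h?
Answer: -456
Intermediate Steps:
C(j, z) = 3 - z (C(j, z) = -2 + (5 - z) = 3 - z)
b(h) = 2*h (b(h) = h + h = 2*h)
C(-1, 7)*(122 + b(-4)) = (3 - 1*7)*(122 + 2*(-4)) = (3 - 7)*(122 - 8) = -4*114 = -456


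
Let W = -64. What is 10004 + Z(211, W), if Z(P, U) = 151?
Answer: 10155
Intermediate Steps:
10004 + Z(211, W) = 10004 + 151 = 10155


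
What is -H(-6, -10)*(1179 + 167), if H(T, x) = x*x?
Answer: -134600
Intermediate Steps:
H(T, x) = x²
-H(-6, -10)*(1179 + 167) = -(-10)²*(1179 + 167) = -100*1346 = -1*134600 = -134600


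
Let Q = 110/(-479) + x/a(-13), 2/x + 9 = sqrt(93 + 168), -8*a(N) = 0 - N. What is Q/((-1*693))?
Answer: 3022/7192185 + 4*sqrt(29)/135135 ≈ 0.00057958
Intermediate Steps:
a(N) = N/8 (a(N) = -(0 - N)/8 = -(-1)*N/8 = N/8)
x = 2/(-9 + 3*sqrt(29)) (x = 2/(-9 + sqrt(93 + 168)) = 2/(-9 + sqrt(261)) = 2/(-9 + 3*sqrt(29)) ≈ 0.27951)
Q = -9066/31135 - 4*sqrt(29)/195 (Q = 110/(-479) + (1/10 + sqrt(29)/30)/(((1/8)*(-13))) = 110*(-1/479) + (1/10 + sqrt(29)/30)/(-13/8) = -110/479 + (1/10 + sqrt(29)/30)*(-8/13) = -110/479 + (-4/65 - 4*sqrt(29)/195) = -9066/31135 - 4*sqrt(29)/195 ≈ -0.40165)
Q/((-1*693)) = (-9066/31135 - 4*sqrt(29)/195)/((-1*693)) = (-9066/31135 - 4*sqrt(29)/195)/(-693) = (-9066/31135 - 4*sqrt(29)/195)*(-1/693) = 3022/7192185 + 4*sqrt(29)/135135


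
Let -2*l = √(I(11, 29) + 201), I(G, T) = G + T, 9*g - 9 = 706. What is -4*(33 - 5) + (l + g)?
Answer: -293/9 - √241/2 ≈ -40.318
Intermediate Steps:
g = 715/9 (g = 1 + (⅑)*706 = 1 + 706/9 = 715/9 ≈ 79.444)
l = -√241/2 (l = -√((11 + 29) + 201)/2 = -√(40 + 201)/2 = -√241/2 ≈ -7.7621)
-4*(33 - 5) + (l + g) = -4*(33 - 5) + (-√241/2 + 715/9) = -4*28 + (715/9 - √241/2) = -112 + (715/9 - √241/2) = -293/9 - √241/2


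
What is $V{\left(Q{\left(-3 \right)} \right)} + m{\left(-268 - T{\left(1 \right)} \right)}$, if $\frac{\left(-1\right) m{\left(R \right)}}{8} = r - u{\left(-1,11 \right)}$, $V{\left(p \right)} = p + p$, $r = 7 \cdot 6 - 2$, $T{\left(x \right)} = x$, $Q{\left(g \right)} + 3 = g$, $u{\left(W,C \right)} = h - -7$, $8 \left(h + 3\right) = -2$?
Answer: $-302$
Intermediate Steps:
$h = - \frac{13}{4}$ ($h = -3 + \frac{1}{8} \left(-2\right) = -3 - \frac{1}{4} = - \frac{13}{4} \approx -3.25$)
$u{\left(W,C \right)} = \frac{15}{4}$ ($u{\left(W,C \right)} = - \frac{13}{4} - -7 = - \frac{13}{4} + 7 = \frac{15}{4}$)
$Q{\left(g \right)} = -3 + g$
$r = 40$ ($r = 42 - 2 = 40$)
$V{\left(p \right)} = 2 p$
$m{\left(R \right)} = -290$ ($m{\left(R \right)} = - 8 \left(40 - \frac{15}{4}\right) = \left(-8\right) \frac{145}{4} = -290$)
$V{\left(Q{\left(-3 \right)} \right)} + m{\left(-268 - T{\left(1 \right)} \right)} = 2 \left(-3 - 3\right) - 290 = 2 \left(-6\right) - 290 = -12 - 290 = -302$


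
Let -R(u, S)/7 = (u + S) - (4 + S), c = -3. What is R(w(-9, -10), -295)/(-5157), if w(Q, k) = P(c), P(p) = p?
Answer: -49/5157 ≈ -0.0095017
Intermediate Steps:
w(Q, k) = -3
R(u, S) = 28 - 7*u (R(u, S) = -7*((u + S) - (4 + S)) = -7*((S + u) + (-4 - S)) = -7*(-4 + u) = 28 - 7*u)
R(w(-9, -10), -295)/(-5157) = (28 - 7*(-3))/(-5157) = (28 + 21)*(-1/5157) = 49*(-1/5157) = -49/5157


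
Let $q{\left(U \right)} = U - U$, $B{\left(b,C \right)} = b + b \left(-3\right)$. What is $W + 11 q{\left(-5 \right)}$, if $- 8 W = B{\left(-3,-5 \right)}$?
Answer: $- \frac{3}{4} \approx -0.75$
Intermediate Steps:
$B{\left(b,C \right)} = - 2 b$ ($B{\left(b,C \right)} = b - 3 b = - 2 b$)
$q{\left(U \right)} = 0$
$W = - \frac{3}{4}$ ($W = - \frac{\left(-2\right) \left(-3\right)}{8} = \left(- \frac{1}{8}\right) 6 = - \frac{3}{4} \approx -0.75$)
$W + 11 q{\left(-5 \right)} = - \frac{3}{4} + 11 \cdot 0 = - \frac{3}{4} + 0 = - \frac{3}{4}$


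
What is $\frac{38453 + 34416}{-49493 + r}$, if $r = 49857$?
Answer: $\frac{72869}{364} \approx 200.19$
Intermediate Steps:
$\frac{38453 + 34416}{-49493 + r} = \frac{38453 + 34416}{-49493 + 49857} = \frac{72869}{364}$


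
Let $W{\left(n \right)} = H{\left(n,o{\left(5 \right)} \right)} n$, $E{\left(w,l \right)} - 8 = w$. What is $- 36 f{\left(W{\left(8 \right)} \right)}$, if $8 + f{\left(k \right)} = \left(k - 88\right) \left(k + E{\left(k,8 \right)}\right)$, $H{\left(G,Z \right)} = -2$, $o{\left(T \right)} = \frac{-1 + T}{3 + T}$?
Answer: $-89568$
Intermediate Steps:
$o{\left(T \right)} = \frac{-1 + T}{3 + T}$
$E{\left(w,l \right)} = 8 + w$
$W{\left(n \right)} = - 2 n$
$f{\left(k \right)} = -8 + \left(-88 + k\right) \left(8 + 2 k\right)$ ($f{\left(k \right)} = -8 + \left(k - 88\right) \left(k + \left(8 + k\right)\right) = -8 + \left(-88 + k\right) \left(8 + 2 k\right)$)
$- 36 f{\left(W{\left(8 \right)} \right)} = - 36 \left(-712 - 168 \left(\left(-2\right) 8\right) + 2 \left(\left(-2\right) 8\right)^{2}\right) = - 36 \left(-712 - -2688 + 2 \left(-16\right)^{2}\right) = - 36 \left(-712 + 2688 + 2 \cdot 256\right) = - 36 \left(-712 + 2688 + 512\right) = \left(-36\right) 2488 = -89568$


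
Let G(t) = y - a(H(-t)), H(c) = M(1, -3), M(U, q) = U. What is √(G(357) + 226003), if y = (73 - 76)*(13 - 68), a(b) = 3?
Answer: √226165 ≈ 475.57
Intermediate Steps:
H(c) = 1
y = 165 (y = -3*(-55) = 165)
G(t) = 162 (G(t) = 165 - 1*3 = 165 - 3 = 162)
√(G(357) + 226003) = √(162 + 226003) = √226165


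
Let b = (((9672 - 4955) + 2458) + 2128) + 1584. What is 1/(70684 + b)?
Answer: 1/81571 ≈ 1.2259e-5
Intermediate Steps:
b = 10887 (b = ((4717 + 2458) + 2128) + 1584 = (7175 + 2128) + 1584 = 9303 + 1584 = 10887)
1/(70684 + b) = 1/(70684 + 10887) = 1/81571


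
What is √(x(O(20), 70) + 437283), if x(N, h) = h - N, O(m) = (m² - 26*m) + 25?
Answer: 2*√109362 ≈ 661.40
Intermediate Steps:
O(m) = 25 + m² - 26*m
√(x(O(20), 70) + 437283) = √((70 - (25 + 20² - 26*20)) + 437283) = √((70 - (25 + 400 - 520)) + 437283) = √((70 - 1*(-95)) + 437283) = √((70 + 95) + 437283) = √(165 + 437283) = √437448 = 2*√109362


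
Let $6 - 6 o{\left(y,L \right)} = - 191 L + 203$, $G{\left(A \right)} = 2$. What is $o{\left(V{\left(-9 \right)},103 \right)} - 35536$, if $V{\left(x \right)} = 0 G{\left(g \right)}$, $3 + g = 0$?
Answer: $-32290$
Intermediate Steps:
$g = -3$ ($g = -3 + 0 = -3$)
$V{\left(x \right)} = 0$ ($V{\left(x \right)} = 0 \cdot 2 = 0$)
$o{\left(y,L \right)} = - \frac{197}{6} + \frac{191 L}{6}$ ($o{\left(y,L \right)} = 1 - \frac{- 191 L + 203}{6} = 1 - \frac{203 - 191 L}{6} = 1 + \left(- \frac{203}{6} + \frac{191 L}{6}\right) = - \frac{197}{6} + \frac{191 L}{6}$)
$o{\left(V{\left(-9 \right)},103 \right)} - 35536 = \left(- \frac{197}{6} + \frac{191}{6} \cdot 103\right) - 35536 = \left(- \frac{197}{6} + \frac{19673}{6}\right) - 35536 = 3246 - 35536 = -32290$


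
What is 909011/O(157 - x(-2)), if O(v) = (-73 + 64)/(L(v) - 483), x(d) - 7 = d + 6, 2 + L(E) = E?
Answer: 102718243/3 ≈ 3.4239e+7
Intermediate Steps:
L(E) = -2 + E
x(d) = 13 + d (x(d) = 7 + (d + 6) = 7 + (6 + d) = 13 + d)
O(v) = -9/(-485 + v) (O(v) = (-73 + 64)/((-2 + v) - 483) = -9/(-485 + v))
909011/O(157 - x(-2)) = 909011/((-9/(-485 + (157 - (13 - 2))))) = 909011/((-9/(-485 + (157 - 1*11)))) = 909011/((-9/(-485 + (157 - 11)))) = 909011/((-9/(-485 + 146))) = 909011/((-9/(-339))) = 909011/((-9*(-1/339))) = 909011/(3/113) = 909011*(113/3) = 102718243/3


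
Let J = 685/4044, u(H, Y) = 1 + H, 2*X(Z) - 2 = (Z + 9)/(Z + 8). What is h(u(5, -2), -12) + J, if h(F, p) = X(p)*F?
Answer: 8512/1011 ≈ 8.4194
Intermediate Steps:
X(Z) = 1 + (9 + Z)/(2*(8 + Z)) (X(Z) = 1 + ((Z + 9)/(Z + 8))/2 = 1 + ((9 + Z)/(8 + Z))/2 = 1 + (9 + Z)/(2*(8 + Z)))
h(F, p) = F*(25 + 3*p)/(2*(8 + p)) (h(F, p) = ((25 + 3*p)/(2*(8 + p)))*F = F*(25 + 3*p)/(2*(8 + p)))
J = 685/4044 (J = 685*(1/4044) = 685/4044 ≈ 0.16939)
h(u(5, -2), -12) + J = (1 + 5)*(25 + 3*(-12))/(2*(8 - 12)) + 685/4044 = (½)*6*(25 - 36)/(-4) + 685/4044 = (½)*6*(-¼)*(-11) + 685/4044 = 33/4 + 685/4044 = 8512/1011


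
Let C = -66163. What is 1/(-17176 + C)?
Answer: -1/83339 ≈ -1.1999e-5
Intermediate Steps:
1/(-17176 + C) = 1/(-17176 - 66163) = 1/(-83339) = -1/83339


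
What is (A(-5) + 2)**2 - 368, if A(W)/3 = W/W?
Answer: -343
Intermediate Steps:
A(W) = 3 (A(W) = 3*(W/W) = 3*1 = 3)
(A(-5) + 2)**2 - 368 = (3 + 2)**2 - 368 = 5**2 - 368 = 25 - 368 = -343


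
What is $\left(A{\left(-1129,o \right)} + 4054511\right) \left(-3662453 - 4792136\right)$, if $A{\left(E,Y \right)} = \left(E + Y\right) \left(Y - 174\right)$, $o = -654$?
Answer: $-46760936751815$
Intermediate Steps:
$A{\left(E,Y \right)} = \left(-174 + Y\right) \left(E + Y\right)$ ($A{\left(E,Y \right)} = \left(E + Y\right) \left(-174 + Y\right) = \left(-174 + Y\right) \left(E + Y\right)$)
$\left(A{\left(-1129,o \right)} + 4054511\right) \left(-3662453 - 4792136\right) = \left(\left(\left(-654\right)^{2} - -196446 - -113796 - -738366\right) + 4054511\right) \left(-3662453 - 4792136\right) = \left(\left(427716 + 196446 + 113796 + 738366\right) + 4054511\right) \left(-8454589\right) = \left(1476324 + 4054511\right) \left(-8454589\right) = 5530835 \left(-8454589\right) = -46760936751815$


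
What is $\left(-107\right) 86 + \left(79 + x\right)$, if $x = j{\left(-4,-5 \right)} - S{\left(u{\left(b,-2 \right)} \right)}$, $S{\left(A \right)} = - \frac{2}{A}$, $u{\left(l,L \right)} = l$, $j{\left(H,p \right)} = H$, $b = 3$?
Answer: $- \frac{27379}{3} \approx -9126.3$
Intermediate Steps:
$x = - \frac{10}{3}$ ($x = -4 - - \frac{2}{3} = -4 + \frac{2}{3} = - \frac{10}{3} \approx -3.3333$)
$\left(-107\right) 86 + \left(79 + x\right) = \left(-107\right) 86 + \left(79 - \frac{10}{3}\right) = -9202 + \frac{227}{3} = - \frac{27379}{3}$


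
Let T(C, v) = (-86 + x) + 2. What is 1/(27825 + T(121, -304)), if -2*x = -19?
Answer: 2/55501 ≈ 3.6035e-5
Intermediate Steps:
x = 19/2 (x = -½*(-19) = 19/2 ≈ 9.5000)
T(C, v) = -149/2 (T(C, v) = (-86 + 19/2) + 2 = -153/2 + 2 = -149/2)
1/(27825 + T(121, -304)) = 1/(27825 - 149/2) = 1/(55501/2) = 2/55501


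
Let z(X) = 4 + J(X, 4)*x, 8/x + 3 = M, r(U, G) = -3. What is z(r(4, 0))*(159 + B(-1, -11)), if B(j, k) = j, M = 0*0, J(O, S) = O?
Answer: 1896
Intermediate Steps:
M = 0
x = -8/3 (x = 8/(-3 + 0) = 8/(-3) = 8*(-⅓) = -8/3 ≈ -2.6667)
z(X) = 4 - 8*X/3 (z(X) = 4 + X*(-8/3) = 4 - 8*X/3)
z(r(4, 0))*(159 + B(-1, -11)) = (4 - 8/3*(-3))*(159 - 1) = (4 + 8)*158 = 12*158 = 1896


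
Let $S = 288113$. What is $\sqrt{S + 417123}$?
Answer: $2 \sqrt{176309} \approx 839.78$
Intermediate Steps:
$\sqrt{S + 417123} = \sqrt{288113 + 417123} = \sqrt{705236} = 2 \sqrt{176309}$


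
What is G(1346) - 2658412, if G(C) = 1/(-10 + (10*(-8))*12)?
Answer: -2578659641/970 ≈ -2.6584e+6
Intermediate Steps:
G(C) = -1/970 (G(C) = 1/(-10 - 80*12) = 1/(-10 - 960) = 1/(-970) = -1/970)
G(1346) - 2658412 = -1/970 - 2658412 = -2578659641/970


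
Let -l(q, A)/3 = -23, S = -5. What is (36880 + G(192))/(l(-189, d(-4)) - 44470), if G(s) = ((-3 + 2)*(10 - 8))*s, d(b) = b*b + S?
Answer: -36496/44401 ≈ -0.82196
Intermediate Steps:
d(b) = -5 + b² (d(b) = b*b - 5 = b² - 5 = -5 + b²)
l(q, A) = 69 (l(q, A) = -3*(-23) = 69)
G(s) = -2*s (G(s) = (-1*2)*s = -2*s)
(36880 + G(192))/(l(-189, d(-4)) - 44470) = (36880 - 2*192)/(69 - 44470) = (36880 - 384)/(-44401) = 36496*(-1/44401) = -36496/44401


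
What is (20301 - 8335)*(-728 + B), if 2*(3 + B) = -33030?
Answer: -206365636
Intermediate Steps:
B = -16518 (B = -3 + (½)*(-33030) = -3 - 16515 = -16518)
(20301 - 8335)*(-728 + B) = (20301 - 8335)*(-728 - 16518) = 11966*(-17246) = -206365636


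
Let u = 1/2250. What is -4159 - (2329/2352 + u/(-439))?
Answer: -1610739893233/387198000 ≈ -4160.0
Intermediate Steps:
u = 1/2250 ≈ 0.00044444
-4159 - (2329/2352 + u/(-439)) = -4159 - (2329/2352 + (1/2250)/(-439)) = -4159 - (2329*(1/2352) + (1/2250)*(-1/439)) = -4159 - (2329/2352 - 1/987750) = -4159 - 1*383411233/387198000 = -4159 - 383411233/387198000 = -1610739893233/387198000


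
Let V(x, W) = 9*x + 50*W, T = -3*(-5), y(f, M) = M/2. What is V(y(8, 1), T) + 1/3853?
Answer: 5814179/7706 ≈ 754.50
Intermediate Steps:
y(f, M) = M/2 (y(f, M) = M*(½) = M/2)
T = 15
V(y(8, 1), T) + 1/3853 = (9*((½)*1) + 50*15) + 1/3853 = (9*(½) + 750) + 1/3853 = (9/2 + 750) + 1/3853 = 1509/2 + 1/3853 = 5814179/7706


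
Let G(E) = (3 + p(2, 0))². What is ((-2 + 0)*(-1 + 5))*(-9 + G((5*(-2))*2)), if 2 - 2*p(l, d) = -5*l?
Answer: -576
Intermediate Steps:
p(l, d) = 1 + 5*l/2 (p(l, d) = 1 - (-5)*l/2 = 1 + 5*l/2)
G(E) = 81 (G(E) = (3 + (1 + (5/2)*2))² = (3 + (1 + 5))² = (3 + 6)² = 9² = 81)
((-2 + 0)*(-1 + 5))*(-9 + G((5*(-2))*2)) = ((-2 + 0)*(-1 + 5))*(-9 + 81) = -2*4*72 = -8*72 = -576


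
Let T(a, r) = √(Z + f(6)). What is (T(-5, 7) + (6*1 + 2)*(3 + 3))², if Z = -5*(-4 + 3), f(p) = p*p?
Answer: (48 + √41)² ≈ 2959.7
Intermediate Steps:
f(p) = p²
Z = 5 (Z = -5*(-1) = 5)
T(a, r) = √41 (T(a, r) = √(5 + 6²) = √(5 + 36) = √41)
(T(-5, 7) + (6*1 + 2)*(3 + 3))² = (√41 + (6*1 + 2)*(3 + 3))² = (√41 + (6 + 2)*6)² = (√41 + 8*6)² = (√41 + 48)² = (48 + √41)²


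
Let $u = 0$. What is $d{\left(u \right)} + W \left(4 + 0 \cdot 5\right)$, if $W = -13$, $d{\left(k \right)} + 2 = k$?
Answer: $-54$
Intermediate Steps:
$d{\left(k \right)} = -2 + k$
$d{\left(u \right)} + W \left(4 + 0 \cdot 5\right) = \left(-2 + 0\right) - 13 \left(4 + 0 \cdot 5\right) = -2 - 13 \left(4 + 0\right) = -2 - 52 = -54$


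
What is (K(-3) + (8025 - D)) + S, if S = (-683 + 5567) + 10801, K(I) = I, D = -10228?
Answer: 33935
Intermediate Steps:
S = 15685 (S = 4884 + 10801 = 15685)
(K(-3) + (8025 - D)) + S = (-3 + (8025 - 1*(-10228))) + 15685 = (-3 + (8025 + 10228)) + 15685 = (-3 + 18253) + 15685 = 18250 + 15685 = 33935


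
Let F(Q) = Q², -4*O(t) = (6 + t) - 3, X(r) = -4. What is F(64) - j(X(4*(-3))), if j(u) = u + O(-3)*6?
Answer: 4100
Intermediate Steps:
O(t) = -¾ - t/4 (O(t) = -((6 + t) - 3)/4 = -(3 + t)/4 = -¾ - t/4)
j(u) = u (j(u) = u + (-¾ - ¼*(-3))*6 = u + (-¾ + ¾)*6 = u + 0*6 = u + 0 = u)
F(64) - j(X(4*(-3))) = 64² - 1*(-4) = 4096 + 4 = 4100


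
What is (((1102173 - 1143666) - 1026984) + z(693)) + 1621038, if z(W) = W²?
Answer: 1032810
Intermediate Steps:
(((1102173 - 1143666) - 1026984) + z(693)) + 1621038 = (((1102173 - 1143666) - 1026984) + 693²) + 1621038 = ((-41493 - 1026984) + 480249) + 1621038 = (-1068477 + 480249) + 1621038 = -588228 + 1621038 = 1032810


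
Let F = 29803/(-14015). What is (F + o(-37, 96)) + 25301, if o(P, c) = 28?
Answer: 354956132/14015 ≈ 25327.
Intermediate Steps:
F = -29803/14015 (F = 29803*(-1/14015) = -29803/14015 ≈ -2.1265)
(F + o(-37, 96)) + 25301 = (-29803/14015 + 28) + 25301 = 362617/14015 + 25301 = 354956132/14015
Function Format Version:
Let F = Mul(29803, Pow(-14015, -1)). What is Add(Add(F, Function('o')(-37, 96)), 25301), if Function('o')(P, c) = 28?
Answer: Rational(354956132, 14015) ≈ 25327.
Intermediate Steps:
F = Rational(-29803, 14015) (F = Mul(29803, Rational(-1, 14015)) = Rational(-29803, 14015) ≈ -2.1265)
Add(Add(F, Function('o')(-37, 96)), 25301) = Add(Add(Rational(-29803, 14015), 28), 25301) = Add(Rational(362617, 14015), 25301) = Rational(354956132, 14015)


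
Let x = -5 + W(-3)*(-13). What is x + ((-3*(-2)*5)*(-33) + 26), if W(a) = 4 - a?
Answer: -1060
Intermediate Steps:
x = -96 (x = -5 + (4 - 1*(-3))*(-13) = -5 + (4 + 3)*(-13) = -5 + 7*(-13) = -5 - 91 = -96)
x + ((-3*(-2)*5)*(-33) + 26) = -96 + ((-3*(-2)*5)*(-33) + 26) = -96 + ((6*5)*(-33) + 26) = -96 + (30*(-33) + 26) = -96 + (-990 + 26) = -96 - 964 = -1060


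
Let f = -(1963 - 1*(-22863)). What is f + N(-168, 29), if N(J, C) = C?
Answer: -24797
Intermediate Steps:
f = -24826 (f = -(1963 + 22863) = -1*24826 = -24826)
f + N(-168, 29) = -24826 + 29 = -24797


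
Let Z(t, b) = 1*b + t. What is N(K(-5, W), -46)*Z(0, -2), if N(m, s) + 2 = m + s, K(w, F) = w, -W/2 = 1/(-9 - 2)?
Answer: 106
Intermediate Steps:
W = 2/11 (W = -2/(-9 - 2) = -2/(-11) = -2*(-1/11) = 2/11 ≈ 0.18182)
N(m, s) = -2 + m + s (N(m, s) = -2 + (m + s) = -2 + m + s)
Z(t, b) = b + t
N(K(-5, W), -46)*Z(0, -2) = (-2 - 5 - 46)*(-2 + 0) = -53*(-2) = 106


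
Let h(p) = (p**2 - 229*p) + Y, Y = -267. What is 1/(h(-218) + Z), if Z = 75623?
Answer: 1/172802 ≈ 5.7870e-6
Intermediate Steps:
h(p) = -267 + p**2 - 229*p (h(p) = (p**2 - 229*p) - 267 = -267 + p**2 - 229*p)
1/(h(-218) + Z) = 1/((-267 + (-218)**2 - 229*(-218)) + 75623) = 1/((-267 + 47524 + 49922) + 75623) = 1/(97179 + 75623) = 1/172802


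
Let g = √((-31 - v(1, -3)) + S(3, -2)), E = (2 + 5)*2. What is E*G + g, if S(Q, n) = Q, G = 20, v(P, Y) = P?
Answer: 280 + I*√29 ≈ 280.0 + 5.3852*I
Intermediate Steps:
E = 14 (E = 7*2 = 14)
g = I*√29 (g = √((-31 - 1*1) + 3) = √((-31 - 1) + 3) = √(-32 + 3) = √(-29) = I*√29 ≈ 5.3852*I)
E*G + g = 14*20 + I*√29 = 280 + I*√29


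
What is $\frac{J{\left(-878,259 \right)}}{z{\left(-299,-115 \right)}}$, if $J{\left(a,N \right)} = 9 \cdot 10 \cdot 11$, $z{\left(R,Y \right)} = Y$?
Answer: $- \frac{198}{23} \approx -8.6087$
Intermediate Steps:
$J{\left(a,N \right)} = 990$ ($J{\left(a,N \right)} = 90 \cdot 11 = 990$)
$\frac{J{\left(-878,259 \right)}}{z{\left(-299,-115 \right)}} = \frac{990}{-115} = 990 \left(- \frac{1}{115}\right) = - \frac{198}{23}$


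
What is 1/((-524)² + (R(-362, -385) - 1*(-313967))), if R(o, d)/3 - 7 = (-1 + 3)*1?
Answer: 1/588570 ≈ 1.6990e-6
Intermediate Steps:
R(o, d) = 27 (R(o, d) = 21 + 3*((-1 + 3)*1) = 21 + 3*(2*1) = 21 + 3*2 = 21 + 6 = 27)
1/((-524)² + (R(-362, -385) - 1*(-313967))) = 1/((-524)² + (27 - 1*(-313967))) = 1/(274576 + (27 + 313967)) = 1/(274576 + 313994) = 1/588570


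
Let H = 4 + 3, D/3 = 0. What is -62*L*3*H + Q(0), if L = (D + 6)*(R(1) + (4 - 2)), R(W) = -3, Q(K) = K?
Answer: 7812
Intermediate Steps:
D = 0 (D = 3*0 = 0)
H = 7
L = -6 (L = (0 + 6)*(-3 + (4 - 2)) = 6*(-3 + 2) = 6*(-1) = -6)
-62*L*3*H + Q(0) = -62*(-6*3)*7 + 0 = -(-1116)*7 + 0 = -62*(-126) + 0 = 7812 + 0 = 7812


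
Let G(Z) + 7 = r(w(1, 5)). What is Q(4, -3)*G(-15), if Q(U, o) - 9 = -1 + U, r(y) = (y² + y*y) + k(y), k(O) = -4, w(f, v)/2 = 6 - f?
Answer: 2268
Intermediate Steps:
w(f, v) = 12 - 2*f (w(f, v) = 2*(6 - f) = 12 - 2*f)
r(y) = -4 + 2*y² (r(y) = (y² + y*y) - 4 = (y² + y²) - 4 = 2*y² - 4 = -4 + 2*y²)
G(Z) = 189 (G(Z) = -7 + (-4 + 2*(12 - 2*1)²) = -7 + (-4 + 2*(12 - 2)²) = -7 + (-4 + 2*10²) = -7 + (-4 + 2*100) = -7 + (-4 + 200) = -7 + 196 = 189)
Q(U, o) = 8 + U (Q(U, o) = 9 + (-1 + U) = 8 + U)
Q(4, -3)*G(-15) = (8 + 4)*189 = 12*189 = 2268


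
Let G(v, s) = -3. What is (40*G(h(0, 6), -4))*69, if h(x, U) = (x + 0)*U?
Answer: -8280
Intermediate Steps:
h(x, U) = U*x (h(x, U) = x*U = U*x)
(40*G(h(0, 6), -4))*69 = (40*(-3))*69 = -120*69 = -8280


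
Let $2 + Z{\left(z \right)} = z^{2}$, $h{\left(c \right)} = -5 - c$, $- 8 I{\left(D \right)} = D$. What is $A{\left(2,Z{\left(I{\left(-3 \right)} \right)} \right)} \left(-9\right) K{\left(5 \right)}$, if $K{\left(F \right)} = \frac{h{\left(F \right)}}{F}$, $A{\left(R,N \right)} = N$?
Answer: $- \frac{1071}{32} \approx -33.469$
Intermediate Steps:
$I{\left(D \right)} = - \frac{D}{8}$
$Z{\left(z \right)} = -2 + z^{2}$
$K{\left(F \right)} = \frac{-5 - F}{F}$
$A{\left(2,Z{\left(I{\left(-3 \right)} \right)} \right)} \left(-9\right) K{\left(5 \right)} = \left(-2 + \left(\left(- \frac{1}{8}\right) \left(-3\right)\right)^{2}\right) \left(-9\right) \frac{-5 - 5}{5} = \left(-2 + \left(\frac{3}{8}\right)^{2}\right) \left(-9\right) \frac{-5 - 5}{5} = \left(-2 + \frac{9}{64}\right) \left(-9\right) \frac{1}{5} \left(-10\right) = \left(- \frac{119}{64}\right) \left(-9\right) \left(-2\right) = \frac{1071}{64} \left(-2\right) = - \frac{1071}{32}$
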